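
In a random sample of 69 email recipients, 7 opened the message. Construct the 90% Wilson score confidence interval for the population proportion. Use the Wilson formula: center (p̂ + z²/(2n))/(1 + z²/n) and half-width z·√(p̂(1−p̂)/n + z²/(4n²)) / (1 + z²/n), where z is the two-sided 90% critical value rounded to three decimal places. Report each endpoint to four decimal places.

Here p̂ = 7/69 = 0.10145 and z = 1.645 (z² = 2.706025).
Denominator 1 + z²/n = 1 + 2.706025/69 = 1.039218.
Adjusted center: (0.10145 + z²/(2n))/1.039218 = 0.11649.
Radicand: p̂(1−p̂)/n + z²/(4n²) = 0.001321121 + 0.000142093 = 0.001463214.
Half-width = z·√(radicand)/denom = 1.645·0.038252/1.039218 = 0.06055.
Interval: 0.11649 ± 0.06055 → (0.0559, 0.1770).

(0.0559, 0.1770)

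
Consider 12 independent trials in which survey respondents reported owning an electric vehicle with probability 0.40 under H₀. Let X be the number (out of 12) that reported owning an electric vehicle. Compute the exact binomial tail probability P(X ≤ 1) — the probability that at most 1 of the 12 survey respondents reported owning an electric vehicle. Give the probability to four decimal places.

P = 0.0196

X is binomial with n = 12 and p = 0.40.
P(X ≤ 1) = C(12,0)·0.40^0·0.60^12 + C(12,1)·0.40^1·0.60^11.
= 0.002177 + 0.017414 = 0.0196.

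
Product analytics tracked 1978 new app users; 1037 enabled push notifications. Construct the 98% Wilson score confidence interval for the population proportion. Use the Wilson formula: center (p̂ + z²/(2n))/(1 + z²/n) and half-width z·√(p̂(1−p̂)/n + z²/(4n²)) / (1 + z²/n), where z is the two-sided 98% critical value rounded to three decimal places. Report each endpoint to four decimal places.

(0.4981, 0.5503)

Here p̂ = 1037/1978 = 0.52427 and z = 2.326 (z² = 5.410276).
1 + z²/n = 1.002735.
Center = (0.52427 + 0.001368)/1.002735 = 0.52420.
Radicand: p̂(1−p̂)/n + z²/(4n²) = 0.000126093 + 0.000000346 = 0.000126439.
Half-width = 2.326·√0.000126439/1.002735 = 0.02608.
So the interval runs from 0.4981 to 0.5503.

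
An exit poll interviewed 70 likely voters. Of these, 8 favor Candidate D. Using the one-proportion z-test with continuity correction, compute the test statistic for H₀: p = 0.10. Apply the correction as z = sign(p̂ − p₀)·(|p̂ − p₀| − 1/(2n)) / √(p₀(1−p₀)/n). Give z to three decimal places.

z = 0.199

p̂ = 8/70 = 0.11429. p̂ − p₀ = 0.014286.
Continuity correction 1/(2n) = 1/140 = 0.007143.
Corrected numerator: |0.014286| − 0.007143 = 0.007143.
SE₀ = √(0.10·0.90/70) = 0.035857.
z = (+)0.007143/0.035857 = 0.199.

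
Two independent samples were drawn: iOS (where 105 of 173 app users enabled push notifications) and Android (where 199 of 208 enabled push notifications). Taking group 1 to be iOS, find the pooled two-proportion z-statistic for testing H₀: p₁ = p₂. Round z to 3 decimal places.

z = -8.465

Sample proportions: p̂₁ = 105/173 = 0.60694 and p̂₂ = 199/208 = 0.95673.
Pooled p̂ = (105+199)/(173+208) = 304/381 = 0.79790.
SE = √[p̂(1−p̂)(1/n₁+1/n₂)] = √[0.79790·0.20210·(1/173+1/208)] ≈ 0.041320.
z = (p̂₁ − p̂₂)/SE = (0.60694 − 0.95673)/0.041320 = -0.34979/0.041320 = -8.465.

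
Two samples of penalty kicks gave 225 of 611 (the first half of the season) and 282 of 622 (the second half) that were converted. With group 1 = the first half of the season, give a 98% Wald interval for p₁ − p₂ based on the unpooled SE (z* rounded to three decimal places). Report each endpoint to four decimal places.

p̂₁ = 0.36825, p̂₂ = 0.45338, so the observed difference is -0.08513.
Unpooled SE = √(p̂₁(1−p̂₁)/n₁ + p̂₂(1−p̂₂)/n₂) = √(0.000380756 + 0.000398434) = 0.027914.
The 98% critical value is z* = 2.326. Margin of error = 0.06493.
CI: -0.08513 ± 0.06493 = (-0.1501, -0.0202).

(-0.1501, -0.0202)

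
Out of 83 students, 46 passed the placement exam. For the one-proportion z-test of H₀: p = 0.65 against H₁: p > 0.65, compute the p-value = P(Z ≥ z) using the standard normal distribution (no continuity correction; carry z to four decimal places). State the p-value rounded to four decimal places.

Sample proportion p̂ = 46/83 = 0.55422.
Null standard error: √(0.65·0.35/83) = √0.002740964 = 0.052354.
z = (p̂ − p₀)/SE = (46/83 − 0.65)/0.052354 ≈ -1.8295.
p-value = P(Z ≥ z) with z = -1.8295 → 0.9663.

p-value = 0.9663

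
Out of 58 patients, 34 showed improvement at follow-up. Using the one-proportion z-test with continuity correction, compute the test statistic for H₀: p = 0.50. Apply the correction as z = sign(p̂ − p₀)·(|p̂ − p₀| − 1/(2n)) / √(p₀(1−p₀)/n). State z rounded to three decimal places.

Sample proportion p̂ = 34/58 = 0.58621. p̂ − p₀ = 0.086207.
1/(2n) = 0.008621.
Corrected numerator: |0.086207| − 0.008621 = 0.077586.
Null standard error: √(0.50·0.50/58) = √0.004310345 = 0.065653.
z = +0.077586/0.065653 = 1.182.

z = 1.182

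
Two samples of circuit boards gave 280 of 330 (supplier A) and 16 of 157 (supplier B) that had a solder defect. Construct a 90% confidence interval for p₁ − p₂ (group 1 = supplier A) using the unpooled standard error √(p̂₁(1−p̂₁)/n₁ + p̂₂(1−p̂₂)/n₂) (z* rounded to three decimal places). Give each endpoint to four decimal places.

p̂₁ = 0.84848, p̂₂ = 0.10191, so the observed difference is 0.74657.
SE = √(0.000389571 + 0.000582962) = √0.000972533 = 0.031185.
For 90% confidence, z* = 1.645. Margin = 1.645·0.031185 = 0.05130.
Interval: 0.74657 ± 0.05130 → (0.6953, 0.7979).

(0.6953, 0.7979)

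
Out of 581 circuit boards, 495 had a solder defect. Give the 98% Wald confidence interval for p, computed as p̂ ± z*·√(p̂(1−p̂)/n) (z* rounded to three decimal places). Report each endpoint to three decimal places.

p̂ = 495/581 = 0.85198.
SE = √(p̂(1−p̂)/n) = √(0.126111/581) = 0.014733.
z* = 2.326 at the 98% level.
Margin of error: 2.326 × 0.014733 = 0.03427.
CI: 0.85198 ± 0.03427 = (0.818, 0.886).

(0.818, 0.886)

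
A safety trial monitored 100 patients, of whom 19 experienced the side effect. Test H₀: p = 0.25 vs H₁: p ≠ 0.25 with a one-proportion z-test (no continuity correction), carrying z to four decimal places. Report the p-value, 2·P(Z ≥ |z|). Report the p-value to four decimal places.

With x = 19 successes in n = 100, p̂ = 0.19000.
Under H₀, SE = √(p₀(1−p₀)/n) = √(0.25·0.75/100) = √0.001875000 = 0.043301.
z = (p̂ − p₀)/SE = (19/100 − 0.25)/0.043301 ≈ -1.3856.
p-value = 2·P(Z ≥ |z|) with z = -1.3856 → 0.1659.

p-value = 0.1659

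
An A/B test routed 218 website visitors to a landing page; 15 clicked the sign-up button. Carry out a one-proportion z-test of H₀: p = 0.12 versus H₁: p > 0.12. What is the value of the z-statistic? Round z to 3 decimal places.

z = -2.326

The sample proportion is 15/218 = 0.06881.
Null standard error: √(0.12·0.88/218) = √0.000484404 = 0.022009.
z = (p̂ − p₀)/SE = (0.06881 − 0.12)/0.022009 = -2.326.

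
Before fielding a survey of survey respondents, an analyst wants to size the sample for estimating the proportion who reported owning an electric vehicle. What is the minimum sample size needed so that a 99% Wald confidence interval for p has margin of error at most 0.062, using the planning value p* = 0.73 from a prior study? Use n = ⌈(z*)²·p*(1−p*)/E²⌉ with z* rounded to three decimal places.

The 99% critical value is z* = 2.576.
p*(1−p*) = 0.73·0.27 = 0.1971.
Required n before rounding: 6.635776 × 0.1971 / 0.062² = 340.248.
⌈340.248⌉ = 341.

n = 341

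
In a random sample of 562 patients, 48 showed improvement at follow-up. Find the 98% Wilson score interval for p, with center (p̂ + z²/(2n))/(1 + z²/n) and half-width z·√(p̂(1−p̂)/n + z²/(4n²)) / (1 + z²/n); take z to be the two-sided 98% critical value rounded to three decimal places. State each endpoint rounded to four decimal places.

p̂ = 48/562 = 0.08541; z = 2.326, so z² = 5.410276.
1 + z²/n = 1.009627.
Center = (0.08541 + 0.004813)/1.009627 = 0.08936.
Radicand: p̂(1−p̂)/n + z²/(4n²) = 0.000138994 + 0.000004282 = 0.000143276.
Half-width = 2.326·√0.000143276/1.009627 = 0.02758.
CI: 0.08936 ± 0.02758 = (0.0618, 0.1169).

(0.0618, 0.1169)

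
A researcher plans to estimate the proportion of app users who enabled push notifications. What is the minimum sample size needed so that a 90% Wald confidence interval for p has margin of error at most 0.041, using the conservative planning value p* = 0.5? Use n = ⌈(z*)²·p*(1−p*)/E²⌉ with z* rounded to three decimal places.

z* = 1.645 at the 90% level.
p*(1−p*) = 0.50·0.50 = 0.2500.
(z*)²·p*(1−p*)/E² = 2.706025·0.2500/0.001681 = 402.443.
⌈402.443⌉ = 403.

n = 403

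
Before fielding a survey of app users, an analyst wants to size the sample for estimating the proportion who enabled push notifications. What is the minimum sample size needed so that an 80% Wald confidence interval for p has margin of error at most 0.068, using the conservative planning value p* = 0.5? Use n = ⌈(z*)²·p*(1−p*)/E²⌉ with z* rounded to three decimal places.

For 80% confidence, z* = 1.282.
p*(1−p*) = 0.50·0.50 = 0.2500.
Required n before rounding: 1.643524 × 0.2500 / 0.068² = 88.858.
Rounding up, n = 89.

n = 89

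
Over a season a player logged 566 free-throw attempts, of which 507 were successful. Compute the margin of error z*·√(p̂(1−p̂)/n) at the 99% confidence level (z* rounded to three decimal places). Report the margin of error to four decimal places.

ME = 0.0331

Sample proportion p̂ = 507/566 = 0.89576.
Standard error of p̂: √(0.093374/566) = √0.000164972 = 0.012844.
z* = 2.576 at the 99% level.
Margin of error = z*·SE = 2.576 × 0.012844 = 0.0331.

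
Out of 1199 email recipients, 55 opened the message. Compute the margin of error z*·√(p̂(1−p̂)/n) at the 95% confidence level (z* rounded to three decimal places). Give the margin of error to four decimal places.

The sample proportion is 55/1199 = 0.04587.
SE = √(p̂(1−p̂)/n) = √(0.043767/1199) = 0.006042.
z* = 1.960 at the 95% level.
ME = 1.960·0.006042 = 0.0118.

ME = 0.0118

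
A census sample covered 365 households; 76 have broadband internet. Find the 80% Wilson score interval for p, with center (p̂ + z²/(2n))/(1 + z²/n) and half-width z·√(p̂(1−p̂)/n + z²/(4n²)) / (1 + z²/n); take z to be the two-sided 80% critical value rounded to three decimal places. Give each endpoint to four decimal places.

(0.1823, 0.2367)

Here p̂ = 76/365 = 0.20822 and z = 1.282 (z² = 1.643524).
Denominator 1 + z²/n = 1 + 1.643524/365 = 1.004503.
Center = (0.20822 + 0.002251)/1.004503 = 0.20953.
Radicand: p̂(1−p̂)/n + z²/(4n²) = 0.000451682 + 0.000003084 = 0.000454766.
Half-width = 1.282·√0.000454766/1.004503 = 0.02722.
CI: 0.20953 ± 0.02722 = (0.1823, 0.2367).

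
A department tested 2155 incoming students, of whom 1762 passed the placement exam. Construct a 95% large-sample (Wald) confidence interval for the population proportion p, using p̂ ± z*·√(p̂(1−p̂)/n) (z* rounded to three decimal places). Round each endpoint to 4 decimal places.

(0.8013, 0.8339)

With x = 1762 successes in n = 2155, p̂ = 0.81763.
SE = √(p̂(1−p̂)/n) = √(0.149109/2155) = 0.008318.
For 95% confidence, z* = 1.960.
Margin = 1.960·0.008318 = 0.01630.
CI: 0.81763 ± 0.01630 = (0.8013, 0.8339).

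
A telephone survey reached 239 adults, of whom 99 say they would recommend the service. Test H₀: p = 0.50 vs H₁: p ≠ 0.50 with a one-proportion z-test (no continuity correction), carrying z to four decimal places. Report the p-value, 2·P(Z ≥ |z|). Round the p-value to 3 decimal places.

p-value = 0.008

With x = 99 successes in n = 239, p̂ = 0.41423.
Under H₀, SE = √(p₀(1−p₀)/n) = √(0.50·0.50/239) = √0.001046025 = 0.032342.
Test statistic (full precision, shown to 4 dp): z = (99/239 − 0.50)/SE₀ ≈ -2.6521.
p-value = 2·P(Z ≥ |z|) with z = -2.6521 → 0.008.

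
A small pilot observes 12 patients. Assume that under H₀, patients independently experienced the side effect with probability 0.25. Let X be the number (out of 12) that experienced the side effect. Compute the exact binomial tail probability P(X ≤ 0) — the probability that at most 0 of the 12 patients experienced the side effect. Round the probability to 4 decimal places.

X ~ Binomial(n=12, p=0.25).
P(X ≤ 0) = C(12,0)·0.25^0·0.75^12.
= 0.031676 = 0.0317.

P = 0.0317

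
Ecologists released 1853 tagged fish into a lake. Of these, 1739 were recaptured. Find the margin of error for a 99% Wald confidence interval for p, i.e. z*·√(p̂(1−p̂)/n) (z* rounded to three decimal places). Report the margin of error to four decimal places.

The sample proportion is 1739/1853 = 0.93848.
Standard error of p̂: √(0.057737/1853) = √0.000031159 = 0.005582.
z* = 2.576 at the 99% level.
ME = 2.576·0.005582 = 0.0144.

ME = 0.0144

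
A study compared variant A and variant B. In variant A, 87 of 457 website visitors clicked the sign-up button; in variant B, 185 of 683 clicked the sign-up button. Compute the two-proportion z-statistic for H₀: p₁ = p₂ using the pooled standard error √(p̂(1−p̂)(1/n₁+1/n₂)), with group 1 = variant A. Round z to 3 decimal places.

z = -3.125

Sample proportions: p̂₁ = 87/457 = 0.19037 and p̂₂ = 185/683 = 0.27086.
Pooled p̂ = (87+185)/(457+683) = 272/1140 = 0.23860.
Pooled SE = √[0.1816682·0.00365231] ≈ 0.025759.
z = (p̂₁ − p̂₂)/SE = (0.19037 − 0.27086)/0.025759 = -0.08049/0.025759 = -3.125.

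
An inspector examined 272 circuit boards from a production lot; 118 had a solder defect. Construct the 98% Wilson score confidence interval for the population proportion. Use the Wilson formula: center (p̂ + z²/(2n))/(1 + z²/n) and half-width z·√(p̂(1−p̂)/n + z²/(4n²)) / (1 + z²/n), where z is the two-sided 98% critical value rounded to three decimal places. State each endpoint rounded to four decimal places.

Here p̂ = 118/272 = 0.43382 and z = 2.326 (z² = 5.410276).
1 + z²/n = 1.019891.
Center = (0.43382 + 0.009945)/1.019891 = 0.43511.
Radicand: p̂(1−p̂)/n + z²/(4n²) = 0.000903017 + 0.000018282 = 0.000921299.
Half-width = 2.326·√0.000921299/1.019891 = 0.06922.
Interval: 0.43511 ± 0.06922 → (0.3659, 0.5043).

(0.3659, 0.5043)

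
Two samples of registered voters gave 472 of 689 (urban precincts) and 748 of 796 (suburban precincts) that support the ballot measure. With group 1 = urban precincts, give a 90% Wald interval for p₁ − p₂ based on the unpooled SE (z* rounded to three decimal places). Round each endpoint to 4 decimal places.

p̂₁ = 0.68505, p̂₂ = 0.93970, so the observed difference is -0.25465.
SE = √(0.000313144 + 0.000071187) = √0.000384331 = 0.019604.
The 90% critical value is z* = 1.645. Margin = 1.645·0.019604 = 0.03225.
CI: -0.25465 ± 0.03225 = (-0.2869, -0.2224).

(-0.2869, -0.2224)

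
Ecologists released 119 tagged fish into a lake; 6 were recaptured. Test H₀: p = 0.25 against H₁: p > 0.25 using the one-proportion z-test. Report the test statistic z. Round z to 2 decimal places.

p̂ = 6/119 = 0.05042.
Null standard error: √(0.25·0.75/119) = √0.001575630 = 0.039694.
z = (0.05042 − 0.25)/0.039694 = -0.19958/0.039694 = -5.03.

z = -5.03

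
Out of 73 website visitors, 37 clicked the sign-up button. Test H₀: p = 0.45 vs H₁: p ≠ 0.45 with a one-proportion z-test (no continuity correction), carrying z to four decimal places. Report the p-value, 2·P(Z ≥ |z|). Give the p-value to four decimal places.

Sample proportion p̂ = 37/73 = 0.50685.
Under H₀, SE = √(p₀(1−p₀)/n) = √(0.45·0.55/73) = √0.003390411 = 0.058227.
z = (p̂ − p₀)/SE = (37/73 − 0.45)/0.058227 ≈ 0.9763.
p-value = 2·P(Z ≥ |z|) with z = 0.9763 → 0.3289.

p-value = 0.3289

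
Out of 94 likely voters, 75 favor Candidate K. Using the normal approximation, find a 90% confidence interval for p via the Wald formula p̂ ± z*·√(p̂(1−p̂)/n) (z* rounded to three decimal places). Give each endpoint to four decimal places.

(0.7297, 0.8660)

With x = 75 successes in n = 94, p̂ = 0.79787.
Standard error of p̂: √(0.161272/94) = √0.001715660 = 0.041421.
The 90% critical value is z* = 1.645.
Margin = 1.645·0.041421 = 0.06814.
Interval: 0.79787 ± 0.06814 → (0.7297, 0.8660).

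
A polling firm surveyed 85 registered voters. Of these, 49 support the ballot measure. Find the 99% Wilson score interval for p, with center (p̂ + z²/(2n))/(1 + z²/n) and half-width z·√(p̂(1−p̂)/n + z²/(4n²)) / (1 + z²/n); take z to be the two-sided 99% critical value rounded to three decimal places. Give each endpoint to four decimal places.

(0.4379, 0.7040)

p̂ = 49/85 = 0.57647; z = 2.576, so z² = 6.635776.
1 + z²/n = 1.078068.
Adjusted center: (0.57647 + z²/(2n))/1.078068 = 0.57093.
Radicand: p̂(1−p̂)/n + z²/(4n²) = 0.002872379 + 0.000229612 = 0.003101991.
Half-width = z·√(radicand)/denom = 2.576·0.055696/1.078068 = 0.13308.
Interval: 0.57093 ± 0.13308 → (0.4379, 0.7040).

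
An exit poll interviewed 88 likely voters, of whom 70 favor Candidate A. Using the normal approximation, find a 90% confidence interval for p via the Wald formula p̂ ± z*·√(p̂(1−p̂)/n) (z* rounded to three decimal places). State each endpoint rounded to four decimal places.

(0.7247, 0.8662)

With x = 70 successes in n = 88, p̂ = 0.79545.
Standard error of p̂: √(0.162707/88) = √0.001848939 = 0.042999.
The 90% critical value is z* = 1.645.
Margin = 1.645·0.042999 = 0.07073.
CI: 0.79545 ± 0.07073 = (0.7247, 0.8662).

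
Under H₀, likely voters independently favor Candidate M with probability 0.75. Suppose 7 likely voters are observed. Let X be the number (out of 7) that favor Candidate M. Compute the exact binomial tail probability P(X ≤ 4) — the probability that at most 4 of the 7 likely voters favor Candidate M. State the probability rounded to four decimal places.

P = 0.2436

X is binomial with n = 7 and p = 0.75.
P(X ≤ 4) = Σ_{j=0}^{4} C(7,j)·0.75^j·0.25^{7−j}.
= 0.000061 + 0.001282 + 0.011536 + 0.057678 + 0.173035 = 0.2436.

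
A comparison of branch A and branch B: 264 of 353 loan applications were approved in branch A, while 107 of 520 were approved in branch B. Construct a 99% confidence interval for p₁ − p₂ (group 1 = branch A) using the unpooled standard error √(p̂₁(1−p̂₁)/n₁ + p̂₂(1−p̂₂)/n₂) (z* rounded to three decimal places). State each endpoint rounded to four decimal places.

(0.4671, 0.6171)

p̂₁ = 0.74788, p̂₂ = 0.20577, so the observed difference is 0.54211.
Unpooled SE = √(p̂₁(1−p̂₁)/n₁ + p̂₂(1−p̂₂)/n₂) = √(0.000534158 + 0.000314285) = 0.029128.
The 99% critical value is z* = 2.576. Margin of error = 0.07503.
Interval: 0.54211 ± 0.07503 → (0.4671, 0.6171).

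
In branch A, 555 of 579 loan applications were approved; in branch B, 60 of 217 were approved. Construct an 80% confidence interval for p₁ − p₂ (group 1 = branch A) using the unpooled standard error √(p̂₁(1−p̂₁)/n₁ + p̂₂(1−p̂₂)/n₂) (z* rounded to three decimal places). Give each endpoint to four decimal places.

p̂₁ = 555/579 = 0.95855, p̂₂ = 60/217 = 0.27650; p̂₁ − p̂₂ = 0.68205.
Unpooled SE = √(p̂₁(1−p̂₁)/n₁ + p̂₂(1−p̂₂)/n₂) = √(0.000068623 + 0.000921874) = 0.031472.
The 80% critical value is z* = 1.282. Margin of error = 0.04035.
CI: 0.68205 ± 0.04035 = (0.6417, 0.7224).

(0.6417, 0.7224)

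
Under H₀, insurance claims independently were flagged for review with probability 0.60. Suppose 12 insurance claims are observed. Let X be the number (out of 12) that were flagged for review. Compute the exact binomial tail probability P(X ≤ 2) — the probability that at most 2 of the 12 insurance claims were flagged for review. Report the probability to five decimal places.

P = 0.00281

X is binomial with n = 12 and p = 0.60.
P(X ≤ 2) = C(12,0)·0.60^0·0.40^12 + C(12,1)·0.60^1·0.40^11 + C(12,2)·0.60^2·0.40^10.
= 0.000017 + 0.000302 + 0.002491 = 0.00281.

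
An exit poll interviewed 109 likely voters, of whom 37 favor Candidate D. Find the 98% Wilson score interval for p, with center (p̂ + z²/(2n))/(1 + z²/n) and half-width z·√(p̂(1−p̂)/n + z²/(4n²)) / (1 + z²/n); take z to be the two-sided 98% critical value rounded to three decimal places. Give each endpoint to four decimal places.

(0.2438, 0.4503)

Here p̂ = 37/109 = 0.33945 and z = 2.326 (z² = 5.410276).
Denominator 1 + z²/n = 1 + 5.410276/109 = 1.049636.
Adjusted center: (0.33945 + z²/(2n))/1.049636 = 0.34704.
Radicand: p̂(1−p̂)/n + z²/(4n²) = 0.002057097 + 0.000113843 = 0.002170940.
Half-width = z·√(radicand)/denom = 2.326·0.046593/1.049636 = 0.10325.
So the interval runs from 0.2438 to 0.4503.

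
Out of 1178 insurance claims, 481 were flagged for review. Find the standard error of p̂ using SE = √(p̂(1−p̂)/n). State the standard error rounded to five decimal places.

Sample proportion p̂ = 481/1178 = 0.40832.
p̂(1−p̂) = 0.241595.
SE = √(0.241595/1178) = 0.01432.

SE = 0.01432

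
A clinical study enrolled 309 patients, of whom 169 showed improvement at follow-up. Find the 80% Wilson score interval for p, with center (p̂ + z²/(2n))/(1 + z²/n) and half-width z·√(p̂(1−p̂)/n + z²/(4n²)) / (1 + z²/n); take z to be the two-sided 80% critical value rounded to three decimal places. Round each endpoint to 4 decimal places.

p̂ = 169/309 = 0.54693; z = 1.282, so z² = 1.643524.
Denominator 1 + z²/n = 1 + 1.643524/309 = 1.005319.
Center = (0.54693 + 0.002659)/1.005319 = 0.54668.
Radicand: p̂(1−p̂)/n + z²/(4n²) = 0.000801935 + 0.000004303 = 0.000806238.
Half-width = 1.282·√0.000806238/1.005319 = 0.03621.
CI: 0.54668 ± 0.03621 = (0.5105, 0.5829).

(0.5105, 0.5829)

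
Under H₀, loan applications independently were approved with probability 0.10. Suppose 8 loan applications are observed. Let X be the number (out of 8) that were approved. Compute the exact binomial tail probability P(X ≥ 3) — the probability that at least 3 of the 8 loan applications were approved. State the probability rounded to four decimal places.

P = 0.0381

X is binomial with n = 8 and p = 0.10.
P(X ≥ 3) = Σ_{j=3}^{8} C(8,j)·0.10^j·0.90^{8−j}.
= 0.033067 + 0.004593 + 0.000408 + 0.000023 + 0.000001 + 0.000000 = 0.0381.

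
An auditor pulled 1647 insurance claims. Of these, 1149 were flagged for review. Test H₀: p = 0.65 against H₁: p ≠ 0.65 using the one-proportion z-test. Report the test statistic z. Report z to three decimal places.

p̂ = 1149/1647 = 0.69763.
SE₀ = √(0.65·0.35/1647) = 0.011753.
z = (0.69763 − 0.65)/0.011753 = 0.04763/0.011753 = 4.053.

z = 4.053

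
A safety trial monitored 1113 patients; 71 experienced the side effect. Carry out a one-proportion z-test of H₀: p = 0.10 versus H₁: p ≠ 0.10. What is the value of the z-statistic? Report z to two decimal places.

With x = 71 successes in n = 1113, p̂ = 0.06379.
Under H₀, SE = √(p₀(1−p₀)/n) = √(0.10·0.90/1113) = √0.000080863 = 0.008992.
Test statistic: z = -0.03621/0.008992 = -4.03.

z = -4.03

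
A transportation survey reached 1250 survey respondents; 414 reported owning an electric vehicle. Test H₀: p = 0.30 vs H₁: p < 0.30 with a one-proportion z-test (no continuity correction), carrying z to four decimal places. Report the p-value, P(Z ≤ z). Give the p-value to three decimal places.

p-value = 0.992

p̂ = 414/1250 = 0.33120.
SE₀ = √(0.30·0.70/1250) = 0.012961.
z = (p̂ − p₀)/SE = (414/1250 − 0.30)/0.012961 ≈ 2.4071.
From the standard normal, P(Z ≤ z) = 0.992.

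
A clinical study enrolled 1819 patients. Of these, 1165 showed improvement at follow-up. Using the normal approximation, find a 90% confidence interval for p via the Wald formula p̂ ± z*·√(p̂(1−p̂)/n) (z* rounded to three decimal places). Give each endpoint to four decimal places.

(0.6220, 0.6590)

The sample proportion is 1165/1819 = 0.64046.
SE = √(p̂(1−p̂)/n) = √(0.230270/1819) = 0.011251.
z* = 1.645 at the 90% level.
Margin of error: 1.645 × 0.011251 = 0.01851.
CI: 0.64046 ± 0.01851 = (0.6220, 0.6590).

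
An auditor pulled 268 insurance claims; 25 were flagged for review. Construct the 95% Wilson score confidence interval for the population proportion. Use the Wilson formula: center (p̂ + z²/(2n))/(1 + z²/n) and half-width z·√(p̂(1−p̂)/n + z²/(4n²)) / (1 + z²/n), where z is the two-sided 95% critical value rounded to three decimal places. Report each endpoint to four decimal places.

Here p̂ = 25/268 = 0.09328 and z = 1.960 (z² = 3.841600).
Denominator 1 + z²/n = 1 + 3.841600/268 = 1.014334.
Adjusted center: (0.09328 + z²/(2n))/1.014334 = 0.09903.
Radicand: p̂(1−p̂)/n + z²/(4n²) = 0.000315604 + 0.000013372 = 0.000328976.
Half-width = z·√(radicand)/denom = 1.960·0.018138/1.014334 = 0.03505.
So the interval runs from 0.0640 to 0.1341.

(0.0640, 0.1341)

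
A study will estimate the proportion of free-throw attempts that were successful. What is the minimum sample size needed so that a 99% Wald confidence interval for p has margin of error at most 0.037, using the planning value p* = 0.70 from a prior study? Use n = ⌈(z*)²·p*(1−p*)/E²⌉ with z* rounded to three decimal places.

The 99% critical value is z* = 2.576.
p*(1−p*) = 0.2100.
Required n before rounding: 6.635776 × 0.2100 / 0.037² = 1017.906.
⌈1017.906⌉ = 1018.

n = 1018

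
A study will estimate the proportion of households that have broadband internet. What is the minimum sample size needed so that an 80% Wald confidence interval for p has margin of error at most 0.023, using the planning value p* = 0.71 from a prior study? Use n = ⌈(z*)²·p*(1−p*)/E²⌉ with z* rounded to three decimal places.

z* = 1.282 at the 80% level.
p*(1−p*) = 0.71·0.29 = 0.2059.
Required n before rounding: 1.643524 × 0.2059 / 0.023² = 639.701.
Rounding up, n = 640.

n = 640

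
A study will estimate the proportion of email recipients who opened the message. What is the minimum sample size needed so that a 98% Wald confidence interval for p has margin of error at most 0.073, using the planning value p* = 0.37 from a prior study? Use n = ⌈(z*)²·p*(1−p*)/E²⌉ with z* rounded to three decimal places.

For 98% confidence, z* = 2.326.
p*(1−p*) = 0.2331.
(z*)²·p*(1−p*)/E² = 5.410276·0.2331/0.005329 = 236.655.
Rounding up, n = 237.

n = 237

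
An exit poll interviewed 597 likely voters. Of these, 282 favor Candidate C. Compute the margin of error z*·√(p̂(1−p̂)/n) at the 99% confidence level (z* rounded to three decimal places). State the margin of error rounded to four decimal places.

p̂ = 282/597 = 0.47236.
SE(p̂) = √(0.47236·0.52764/597) = 0.020432.
For 99% confidence, z* = 2.576.
Margin of error = z*·SE = 2.576 × 0.020432 = 0.0526.

ME = 0.0526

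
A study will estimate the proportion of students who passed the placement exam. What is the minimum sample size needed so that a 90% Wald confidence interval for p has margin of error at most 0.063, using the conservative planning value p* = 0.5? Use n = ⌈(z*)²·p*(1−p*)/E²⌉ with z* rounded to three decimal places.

z* = 1.645 at the 90% level.
p*(1−p*) = 0.50·0.50 = 0.2500.
(z*)²·p*(1−p*)/E² = 2.706025·0.2500/0.003969 = 170.448.
⌈170.448⌉ = 171.

n = 171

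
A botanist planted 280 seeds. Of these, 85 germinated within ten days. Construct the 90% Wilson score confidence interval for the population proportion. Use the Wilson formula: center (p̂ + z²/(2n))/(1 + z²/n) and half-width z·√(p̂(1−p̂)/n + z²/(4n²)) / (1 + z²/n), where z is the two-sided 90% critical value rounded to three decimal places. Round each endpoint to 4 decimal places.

(0.2604, 0.3505)

p̂ = 85/280 = 0.30357; z = 1.645, so z² = 2.706025.
1 + z²/n = 1.009664.
Adjusted center: (0.30357 + z²/(2n))/1.009664 = 0.30545.
Radicand: p̂(1−p̂)/n + z²/(4n²) = 0.000755056 + 0.000008629 = 0.000763685.
Half-width = z·√(radicand)/denom = 1.645·0.027635/1.009664 = 0.04502.
CI: 0.30545 ± 0.04502 = (0.2604, 0.3505).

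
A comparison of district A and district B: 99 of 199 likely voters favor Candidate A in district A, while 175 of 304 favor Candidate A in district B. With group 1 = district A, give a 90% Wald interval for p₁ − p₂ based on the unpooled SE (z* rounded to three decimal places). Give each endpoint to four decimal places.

p̂₁ = 0.49749, p̂₂ = 0.57566, so the observed difference is -0.07817.
SE = √(0.001256250 + 0.000803539) = √0.002059789 = 0.045385.
For 90% confidence, z* = 1.645. Margin of error = 0.07466.
Interval: -0.07817 ± 0.07466 → (-0.1528, -0.0035).

(-0.1528, -0.0035)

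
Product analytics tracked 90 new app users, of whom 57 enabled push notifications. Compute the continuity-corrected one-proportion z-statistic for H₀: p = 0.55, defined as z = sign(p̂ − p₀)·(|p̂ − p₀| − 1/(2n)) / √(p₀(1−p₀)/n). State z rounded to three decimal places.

Sample proportion p̂ = 57/90 = 0.63333. p̂ − p₀ = 0.083333.
Continuity correction 1/(2n) = 1/180 = 0.005556.
Corrected numerator: |0.083333| − 0.005556 = 0.077777.
Under H₀, SE = √(p₀(1−p₀)/n) = √(0.55·0.45/90) = √0.002750000 = 0.052440.
z = (+)0.077777/0.052440 = 1.483.

z = 1.483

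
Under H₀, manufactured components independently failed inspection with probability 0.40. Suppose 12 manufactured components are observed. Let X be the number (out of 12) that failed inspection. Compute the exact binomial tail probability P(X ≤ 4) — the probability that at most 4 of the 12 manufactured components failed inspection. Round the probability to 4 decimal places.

X is binomial with n = 12 and p = 0.40.
P(X ≤ 4) = Σ_{j=0}^{4} C(12,j)·0.40^j·0.60^{12−j}.
= 0.002177 + 0.017414 + 0.063852 + 0.141894 + 0.212841 = 0.4382.

P = 0.4382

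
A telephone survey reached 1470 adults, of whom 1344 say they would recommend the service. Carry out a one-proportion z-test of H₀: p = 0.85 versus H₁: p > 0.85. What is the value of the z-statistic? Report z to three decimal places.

p̂ = 1344/1470 = 0.91429.
Under H₀, SE = √(p₀(1−p₀)/n) = √(0.85·0.15/1470) = √0.000086735 = 0.009313.
z = (p̂ − p₀)/SE = (0.91429 − 0.85)/0.009313 = 6.903.

z = 6.903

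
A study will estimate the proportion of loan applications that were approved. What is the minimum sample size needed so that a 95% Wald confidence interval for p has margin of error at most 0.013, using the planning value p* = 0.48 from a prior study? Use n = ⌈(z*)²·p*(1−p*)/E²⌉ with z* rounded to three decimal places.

n = 5674

The 95% critical value is z* = 1.960.
p*(1−p*) = 0.2496.
(z*)²·p*(1−p*)/E² = 3.841600·0.2496/0.000169 = 5673.748.
⌈5673.748⌉ = 5674.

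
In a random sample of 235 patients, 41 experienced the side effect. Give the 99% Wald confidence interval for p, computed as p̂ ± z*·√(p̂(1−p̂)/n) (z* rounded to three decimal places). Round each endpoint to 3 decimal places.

With x = 41 successes in n = 235, p̂ = 0.17447.
SE = √(p̂(1−p̂)/n) = √(0.144029/235) = 0.024757.
z* = 2.576 at the 99% level.
Margin of error: 2.576 × 0.024757 = 0.06377.
CI: 0.17447 ± 0.06377 = (0.111, 0.238).

(0.111, 0.238)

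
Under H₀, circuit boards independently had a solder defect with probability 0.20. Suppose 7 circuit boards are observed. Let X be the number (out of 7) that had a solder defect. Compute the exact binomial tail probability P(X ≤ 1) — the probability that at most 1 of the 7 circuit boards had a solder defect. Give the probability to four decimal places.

P = 0.5767

X is binomial with n = 7 and p = 0.20.
P(X ≤ 1) = C(7,0)·0.20^0·0.80^7 + C(7,1)·0.20^1·0.80^6.
= 0.209715 + 0.367002 = 0.5767.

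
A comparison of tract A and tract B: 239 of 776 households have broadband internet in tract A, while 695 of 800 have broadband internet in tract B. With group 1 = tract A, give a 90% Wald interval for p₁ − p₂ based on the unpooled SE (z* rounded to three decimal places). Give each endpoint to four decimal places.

p̂₁ = 239/776 = 0.30799, p̂₂ = 695/800 = 0.86875; p̂₁ − p̂₂ = -0.56076.
SE = √(0.000274655 + 0.000142529) = √0.000417184 = 0.020425.
For 90% confidence, z* = 1.645. Margin = 1.645·0.020425 = 0.03360.
CI: -0.56076 ± 0.03360 = (-0.5944, -0.5272).

(-0.5944, -0.5272)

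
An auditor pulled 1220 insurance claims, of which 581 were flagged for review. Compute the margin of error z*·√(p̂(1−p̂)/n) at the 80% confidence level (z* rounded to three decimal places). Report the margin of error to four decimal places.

ME = 0.0183

Sample proportion p̂ = 581/1220 = 0.47623.
SE(p̂) = √(0.47623·0.52377/1220) = 0.014299.
z* = 1.282 at the 80% level.
So ME = 0.0183.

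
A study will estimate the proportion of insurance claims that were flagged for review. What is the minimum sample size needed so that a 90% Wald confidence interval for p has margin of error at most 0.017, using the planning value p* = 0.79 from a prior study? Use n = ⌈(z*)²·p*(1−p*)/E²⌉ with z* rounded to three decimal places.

n = 1554

z* = 1.645 at the 90% level.
p*(1−p*) = 0.1659.
(z*)²·p*(1−p*)/E² = 2.706025·0.1659/0.000289 = 1553.389.
Rounding up, n = 1554.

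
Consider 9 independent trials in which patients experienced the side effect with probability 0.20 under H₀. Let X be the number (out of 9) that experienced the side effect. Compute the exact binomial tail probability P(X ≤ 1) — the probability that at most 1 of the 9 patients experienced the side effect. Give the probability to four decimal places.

X ~ Binomial(n=9, p=0.20).
P(X ≤ 1) = C(9,0)·0.20^0·0.80^9 + C(9,1)·0.20^1·0.80^8.
= 0.134218 + 0.301990 = 0.4362.

P = 0.4362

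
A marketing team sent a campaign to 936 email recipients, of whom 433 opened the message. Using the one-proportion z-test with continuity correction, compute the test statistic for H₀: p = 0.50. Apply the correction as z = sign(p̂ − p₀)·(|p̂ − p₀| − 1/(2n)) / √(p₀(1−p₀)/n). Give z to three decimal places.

z = -2.255

With x = 433 successes in n = 936, p̂ = 0.46261. p̂ − p₀ = -0.037393.
1/(2n) = 0.000534.
Corrected numerator: |-0.037393| − 0.000534 = 0.036859.
Null standard error: √(0.50·0.50/936) = √0.000267094 = 0.016343.
z = (−)0.036859/0.016343 = -2.255.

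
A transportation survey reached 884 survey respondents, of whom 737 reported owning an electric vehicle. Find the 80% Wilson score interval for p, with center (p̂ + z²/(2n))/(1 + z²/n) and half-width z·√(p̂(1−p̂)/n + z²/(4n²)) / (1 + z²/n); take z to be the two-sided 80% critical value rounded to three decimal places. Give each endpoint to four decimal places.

(0.8170, 0.8491)

Here p̂ = 737/884 = 0.83371 and z = 1.282 (z² = 1.643524).
Denominator 1 + z²/n = 1 + 1.643524/884 = 1.001859.
Adjusted center: (0.83371 + z²/(2n))/1.001859 = 0.83309.
Radicand: p̂(1−p̂)/n + z²/(4n²) = 0.000156830 + 0.000000526 = 0.000157356.
Half-width = 1.282·√0.000157356/1.001859 = 0.01605.
Interval: 0.83309 ± 0.01605 → (0.8170, 0.8491).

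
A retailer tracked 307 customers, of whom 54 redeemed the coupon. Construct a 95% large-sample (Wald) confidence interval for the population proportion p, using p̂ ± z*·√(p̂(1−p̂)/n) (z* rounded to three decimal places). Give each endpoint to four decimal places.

(0.1333, 0.2185)

The sample proportion is 54/307 = 0.17590.
SE = √(p̂(1−p̂)/n) = √(0.144956/307) = 0.021729.
For 95% confidence, z* = 1.960.
Margin of error: 1.960 × 0.021729 = 0.04259.
Interval: 0.17590 ± 0.04259 → (0.1333, 0.2185).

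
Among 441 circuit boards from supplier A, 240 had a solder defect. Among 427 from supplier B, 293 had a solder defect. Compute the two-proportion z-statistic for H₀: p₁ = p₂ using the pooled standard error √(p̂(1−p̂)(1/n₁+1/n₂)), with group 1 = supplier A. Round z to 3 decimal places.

p̂₁ = 240/441 = 0.54422, p̂₂ = 293/427 = 0.68618.
Pooling: p̂ = 533/868 = 0.61406.
SE = √[p̂(1−p̂)(1/n₁+1/n₂)] = √[0.61406·0.38594·(1/441+1/427)] ≈ 0.033052.
z = (p̂₁ − p̂₂)/SE = (0.54422 − 0.68618)/0.033052 = -0.14196/0.033052 = -4.295.

z = -4.295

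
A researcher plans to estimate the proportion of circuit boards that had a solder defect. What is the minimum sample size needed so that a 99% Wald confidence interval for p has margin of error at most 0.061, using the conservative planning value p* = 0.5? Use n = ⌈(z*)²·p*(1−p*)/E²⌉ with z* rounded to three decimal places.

For 99% confidence, z* = 2.576.
p*(1−p*) = 0.50·0.50 = 0.2500.
(z*)²·p*(1−p*)/E² = 6.635776·0.2500/0.003721 = 445.833.
Rounding up, n = 446.

n = 446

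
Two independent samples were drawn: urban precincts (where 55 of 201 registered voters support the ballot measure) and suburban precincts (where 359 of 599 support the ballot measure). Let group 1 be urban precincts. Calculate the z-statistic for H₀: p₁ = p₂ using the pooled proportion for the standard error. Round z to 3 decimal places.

p̂₁ = 55/201 = 0.27363, p̂₂ = 359/599 = 0.59933.
Pooling: p̂ = 414/800 = 0.51750.
SE = √[p̂(1−p̂)(1/n₁+1/n₂)] = √[0.51750·0.48250·(1/201+1/599)] ≈ 0.040732.
z = -0.32570/0.040732 = -7.996.

z = -7.996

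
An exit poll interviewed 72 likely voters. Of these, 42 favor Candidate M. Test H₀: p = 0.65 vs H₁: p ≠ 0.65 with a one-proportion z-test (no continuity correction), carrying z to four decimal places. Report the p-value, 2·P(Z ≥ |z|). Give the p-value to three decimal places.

Sample proportion p̂ = 42/72 = 0.58333.
SE₀ = √(0.65·0.35/72) = 0.056211.
Test statistic (full precision, shown to 4 dp): z = (42/72 − 0.65)/SE₀ ≈ -1.1860.
p-value = 2·P(Z ≥ |z|) with z = -1.1860 → 0.236.

p-value = 0.236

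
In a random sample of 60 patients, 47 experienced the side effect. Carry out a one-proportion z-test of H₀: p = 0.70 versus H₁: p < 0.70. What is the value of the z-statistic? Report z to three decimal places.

Sample proportion p̂ = 47/60 = 0.78333.
SE₀ = √(0.70·0.30/60) = 0.059161.
Test statistic: z = 0.08333/0.059161 = 1.409.

z = 1.409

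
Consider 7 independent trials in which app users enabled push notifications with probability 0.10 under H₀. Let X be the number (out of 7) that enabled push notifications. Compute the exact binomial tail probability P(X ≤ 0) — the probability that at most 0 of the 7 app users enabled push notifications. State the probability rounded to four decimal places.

X ~ Binomial(n=7, p=0.10).
P(X ≤ 0) = C(7,0)·0.10^0·0.90^7.
= 0.478297 = 0.4783.

P = 0.4783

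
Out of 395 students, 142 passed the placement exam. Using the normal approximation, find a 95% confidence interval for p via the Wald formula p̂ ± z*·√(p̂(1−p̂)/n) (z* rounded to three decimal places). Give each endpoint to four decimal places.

(0.3122, 0.4068)

p̂ = 142/395 = 0.35949.
SE = √(p̂(1−p̂)/n) = √(0.230258/395) = 0.024144.
The 95% critical value is z* = 1.960.
Margin of error: 1.960 × 0.024144 = 0.04732.
CI: 0.35949 ± 0.04732 = (0.3122, 0.4068).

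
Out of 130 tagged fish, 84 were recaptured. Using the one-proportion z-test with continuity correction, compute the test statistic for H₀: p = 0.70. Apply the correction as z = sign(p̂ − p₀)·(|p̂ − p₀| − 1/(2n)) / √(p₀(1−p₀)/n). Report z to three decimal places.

z = -1.244

Sample proportion p̂ = 84/130 = 0.64615. p̂ − p₀ = -0.053846.
1/(2n) = 0.003846.
Corrected numerator: |-0.053846| − 0.003846 = 0.050000.
Under H₀, SE = √(p₀(1−p₀)/n) = √(0.70·0.30/130) = √0.001615385 = 0.040192.
z = −0.050000/0.040192 = -1.244.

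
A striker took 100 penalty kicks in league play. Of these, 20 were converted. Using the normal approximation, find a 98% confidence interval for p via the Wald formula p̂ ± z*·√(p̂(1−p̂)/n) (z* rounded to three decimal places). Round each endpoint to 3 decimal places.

(0.107, 0.293)

p̂ = 20/100 = 0.20000.
SE(p̂) = √(0.20000·0.80000/100) = 0.040000.
The 98% critical value is z* = 2.326.
Margin of error: 2.326 × 0.040000 = 0.09304.
So the interval runs from 0.107 to 0.293.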